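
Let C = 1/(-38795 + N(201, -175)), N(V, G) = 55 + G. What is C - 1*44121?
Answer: -1716968716/38915 ≈ -44121.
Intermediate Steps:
C = -1/38915 (C = 1/(-38795 + (55 - 175)) = 1/(-38795 - 120) = 1/(-38915) = -1/38915 ≈ -2.5697e-5)
C - 1*44121 = -1/38915 - 1*44121 = -1/38915 - 44121 = -1716968716/38915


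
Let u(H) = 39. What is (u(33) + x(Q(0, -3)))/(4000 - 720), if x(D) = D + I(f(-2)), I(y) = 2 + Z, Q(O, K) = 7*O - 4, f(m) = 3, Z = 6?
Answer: 43/3280 ≈ 0.013110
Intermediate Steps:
Q(O, K) = -4 + 7*O
I(y) = 8 (I(y) = 2 + 6 = 8)
x(D) = 8 + D (x(D) = D + 8 = 8 + D)
(u(33) + x(Q(0, -3)))/(4000 - 720) = (39 + (8 + (-4 + 7*0)))/(4000 - 720) = (39 + (8 + (-4 + 0)))/3280 = (39 + (8 - 4))*(1/3280) = (39 + 4)*(1/3280) = 43*(1/3280) = 43/3280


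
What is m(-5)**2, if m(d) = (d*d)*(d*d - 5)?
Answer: 250000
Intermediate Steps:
m(d) = d**2*(-5 + d**2) (m(d) = d**2*(d**2 - 5) = d**2*(-5 + d**2))
m(-5)**2 = ((-5)**2*(-5 + (-5)**2))**2 = (25*(-5 + 25))**2 = (25*20)**2 = 500**2 = 250000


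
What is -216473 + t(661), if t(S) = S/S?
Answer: -216472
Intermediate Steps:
t(S) = 1
-216473 + t(661) = -216473 + 1 = -216472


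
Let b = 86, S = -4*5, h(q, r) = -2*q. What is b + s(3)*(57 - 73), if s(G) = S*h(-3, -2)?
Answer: 2006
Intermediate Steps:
S = -20
s(G) = -120 (s(G) = -(-40)*(-3) = -20*6 = -120)
b + s(3)*(57 - 73) = 86 - 120*(57 - 73) = 86 - 120*(-16) = 86 + 1920 = 2006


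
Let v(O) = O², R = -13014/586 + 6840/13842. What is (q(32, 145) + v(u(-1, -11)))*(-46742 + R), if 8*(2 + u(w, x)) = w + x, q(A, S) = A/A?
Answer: -558442967121/901268 ≈ -6.1962e+5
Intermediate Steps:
q(A, S) = 1
u(w, x) = -2 + w/8 + x/8 (u(w, x) = -2 + (w + x)/8 = -2 + (w/8 + x/8) = -2 + w/8 + x/8)
R = -4892543/225317 (R = -13014*1/586 + 6840*(1/13842) = -6507/293 + 380/769 = -4892543/225317 ≈ -21.714)
(q(32, 145) + v(u(-1, -11)))*(-46742 + R) = (1 + (-2 + (⅛)*(-1) + (⅛)*(-11))²)*(-46742 - 4892543/225317) = (1 + (-2 - ⅛ - 11/8)²)*(-10536659757/225317) = (1 + (-7/2)²)*(-10536659757/225317) = (1 + 49/4)*(-10536659757/225317) = (53/4)*(-10536659757/225317) = -558442967121/901268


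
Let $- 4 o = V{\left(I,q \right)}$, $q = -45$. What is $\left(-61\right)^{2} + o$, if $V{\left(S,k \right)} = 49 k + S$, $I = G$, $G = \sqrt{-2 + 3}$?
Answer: $4272$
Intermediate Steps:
$G = 1$ ($G = \sqrt{1} = 1$)
$I = 1$
$V{\left(S,k \right)} = S + 49 k$
$o = 551$ ($o = - \frac{1 + 49 \left(-45\right)}{4} = - \frac{1 - 2205}{4} = \left(- \frac{1}{4}\right) \left(-2204\right) = 551$)
$\left(-61\right)^{2} + o = \left(-61\right)^{2} + 551 = 3721 + 551 = 4272$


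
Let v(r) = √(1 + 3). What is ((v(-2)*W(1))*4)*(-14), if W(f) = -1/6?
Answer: 56/3 ≈ 18.667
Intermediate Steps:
v(r) = 2 (v(r) = √4 = 2)
W(f) = -⅙ (W(f) = -1*⅙ = -⅙)
((v(-2)*W(1))*4)*(-14) = ((2*(-⅙))*4)*(-14) = -⅓*4*(-14) = -4/3*(-14) = 56/3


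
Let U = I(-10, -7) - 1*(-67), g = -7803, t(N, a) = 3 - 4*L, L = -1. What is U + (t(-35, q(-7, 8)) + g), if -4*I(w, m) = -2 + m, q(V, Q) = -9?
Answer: -30907/4 ≈ -7726.8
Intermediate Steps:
t(N, a) = 7 (t(N, a) = 3 - 4*(-1) = 3 + 4 = 7)
I(w, m) = 1/2 - m/4 (I(w, m) = -(-2 + m)/4 = 1/2 - m/4)
U = 277/4 (U = (1/2 - 1/4*(-7)) - 1*(-67) = (1/2 + 7/4) + 67 = 9/4 + 67 = 277/4 ≈ 69.250)
U + (t(-35, q(-7, 8)) + g) = 277/4 + (7 - 7803) = 277/4 - 7796 = -30907/4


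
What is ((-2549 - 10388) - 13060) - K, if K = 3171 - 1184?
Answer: -27984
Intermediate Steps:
K = 1987
((-2549 - 10388) - 13060) - K = ((-2549 - 10388) - 13060) - 1*1987 = (-12937 - 13060) - 1987 = -25997 - 1987 = -27984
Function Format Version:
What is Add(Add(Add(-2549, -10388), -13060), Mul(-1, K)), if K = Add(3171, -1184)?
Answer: -27984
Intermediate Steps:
K = 1987
Add(Add(Add(-2549, -10388), -13060), Mul(-1, K)) = Add(Add(Add(-2549, -10388), -13060), Mul(-1, 1987)) = Add(Add(-12937, -13060), -1987) = Add(-25997, -1987) = -27984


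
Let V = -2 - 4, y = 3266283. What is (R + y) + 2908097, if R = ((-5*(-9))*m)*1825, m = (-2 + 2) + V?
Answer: 5681630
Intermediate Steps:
V = -6
m = -6 (m = (-2 + 2) - 6 = 0 - 6 = -6)
R = -492750 (R = (-5*(-9)*(-6))*1825 = (45*(-6))*1825 = -270*1825 = -492750)
(R + y) + 2908097 = (-492750 + 3266283) + 2908097 = 2773533 + 2908097 = 5681630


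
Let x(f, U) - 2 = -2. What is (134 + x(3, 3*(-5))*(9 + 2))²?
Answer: 17956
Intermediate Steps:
x(f, U) = 0 (x(f, U) = 2 - 2 = 0)
(134 + x(3, 3*(-5))*(9 + 2))² = (134 + 0*(9 + 2))² = (134 + 0*11)² = (134 + 0)² = 134² = 17956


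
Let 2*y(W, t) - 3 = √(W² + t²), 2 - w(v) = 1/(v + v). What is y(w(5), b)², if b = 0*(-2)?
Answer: 2401/400 ≈ 6.0025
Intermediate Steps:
w(v) = 2 - 1/(2*v) (w(v) = 2 - 1/(v + v) = 2 - 1/(2*v))
b = 0
y(W, t) = 3/2 + √(W² + t²)/2
y(w(5), b)² = (3/2 + √((2 - ½/5)² + 0²)/2)² = (3/2 + √((2 - ½*⅕)² + 0)/2)² = (3/2 + √((2 - ⅒)² + 0)/2)² = (3/2 + √((19/10)² + 0)/2)² = (3/2 + √(361/100 + 0)/2)² = (3/2 + √(361/100)/2)² = (3/2 + (½)*(19/10))² = (3/2 + 19/20)² = (49/20)² = 2401/400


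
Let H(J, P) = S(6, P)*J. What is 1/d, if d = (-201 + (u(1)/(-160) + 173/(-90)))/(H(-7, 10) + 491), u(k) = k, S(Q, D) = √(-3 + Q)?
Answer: -707040/292217 + 10080*√3/292217 ≈ -2.3598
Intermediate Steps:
H(J, P) = J*√3 (H(J, P) = √(-3 + 6)*J = √3*J = J*√3)
d = -292217/(1440*(491 - 7*√3)) (d = (-201 + (1/(-160) + 173/(-90)))/(-7*√3 + 491) = (-201 + (1*(-1/160) + 173*(-1/90)))/(491 - 7*√3) = (-201 + (-1/160 - 173/90))/(491 - 7*√3) = (-201 - 2777/1440)/(491 - 7*√3) = -292217/(1440*(491 - 7*√3)) ≈ -0.42376)
1/d = 1/(-143478547/346944960 - 2045519*√3/346944960)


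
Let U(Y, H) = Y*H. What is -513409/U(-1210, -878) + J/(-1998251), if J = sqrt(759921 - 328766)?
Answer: -513409/1062380 - sqrt(431155)/1998251 ≈ -0.48359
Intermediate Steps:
U(Y, H) = H*Y
J = sqrt(431155) ≈ 656.62
-513409/U(-1210, -878) + J/(-1998251) = -513409/((-878*(-1210))) + sqrt(431155)/(-1998251) = -513409/1062380 + sqrt(431155)*(-1/1998251) = -513409*1/1062380 - sqrt(431155)/1998251 = -513409/1062380 - sqrt(431155)/1998251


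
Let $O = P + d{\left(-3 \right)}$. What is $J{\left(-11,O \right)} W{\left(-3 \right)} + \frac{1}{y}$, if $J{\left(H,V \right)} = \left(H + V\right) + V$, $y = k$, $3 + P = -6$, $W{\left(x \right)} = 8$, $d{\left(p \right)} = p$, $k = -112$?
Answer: $- \frac{31361}{112} \approx -280.01$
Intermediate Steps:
$P = -9$ ($P = -3 - 6 = -9$)
$O = -12$ ($O = -9 - 3 = -12$)
$y = -112$
$J{\left(H,V \right)} = H + 2 V$
$J{\left(-11,O \right)} W{\left(-3 \right)} + \frac{1}{y} = \left(-11 + 2 \left(-12\right)\right) 8 + \frac{1}{-112} = \left(-11 - 24\right) 8 - \frac{1}{112} = \left(-35\right) 8 - \frac{1}{112} = -280 - \frac{1}{112} = - \frac{31361}{112}$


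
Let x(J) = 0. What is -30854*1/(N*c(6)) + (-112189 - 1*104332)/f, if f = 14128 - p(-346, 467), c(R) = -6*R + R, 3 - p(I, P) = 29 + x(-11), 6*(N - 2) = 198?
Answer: 1661591/117950 ≈ 14.087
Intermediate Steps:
N = 35 (N = 2 + (1/6)*198 = 2 + 33 = 35)
p(I, P) = -26 (p(I, P) = 3 - (29 + 0) = 3 - 1*29 = 3 - 29 = -26)
c(R) = -5*R
f = 14154 (f = 14128 - 1*(-26) = 14128 + 26 = 14154)
-30854*1/(N*c(6)) + (-112189 - 1*104332)/f = -30854/(35*(-5*6)) + (-112189 - 1*104332)/14154 = -30854/(35*(-30)) + (-112189 - 104332)*(1/14154) = -30854/(-1050) - 216521*1/14154 = -30854*(-1/1050) - 216521/14154 = 15427/525 - 216521/14154 = 1661591/117950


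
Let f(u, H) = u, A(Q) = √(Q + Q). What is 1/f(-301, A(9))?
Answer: -1/301 ≈ -0.0033223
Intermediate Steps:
A(Q) = √2*√Q (A(Q) = √(2*Q) = √2*√Q)
1/f(-301, A(9)) = 1/(-301) = -1/301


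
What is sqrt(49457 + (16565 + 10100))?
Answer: 3*sqrt(8458) ≈ 275.90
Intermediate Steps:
sqrt(49457 + (16565 + 10100)) = sqrt(49457 + 26665) = sqrt(76122) = 3*sqrt(8458)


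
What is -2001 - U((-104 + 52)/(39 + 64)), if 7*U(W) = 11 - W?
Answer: -1443906/721 ≈ -2002.6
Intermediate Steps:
U(W) = 11/7 - W/7 (U(W) = (11 - W)/7 = 11/7 - W/7)
-2001 - U((-104 + 52)/(39 + 64)) = -2001 - (11/7 - (-104 + 52)/(7*(39 + 64))) = -2001 - (11/7 - (-52)/(7*103)) = -2001 - (11/7 - ⅐*(-52/103)) = -2001 - (11/7 + 52/721) = -2001 - 1*1185/721 = -2001 - 1185/721 = -1443906/721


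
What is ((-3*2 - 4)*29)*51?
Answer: -14790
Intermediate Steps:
((-3*2 - 4)*29)*51 = ((-6 - 4)*29)*51 = -10*29*51 = -290*51 = -14790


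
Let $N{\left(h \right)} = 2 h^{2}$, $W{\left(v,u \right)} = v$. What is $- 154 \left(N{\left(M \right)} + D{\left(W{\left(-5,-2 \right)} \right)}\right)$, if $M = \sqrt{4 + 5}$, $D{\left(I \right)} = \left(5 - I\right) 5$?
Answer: $-10472$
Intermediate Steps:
$D{\left(I \right)} = 25 - 5 I$
$M = 3$ ($M = \sqrt{9} = 3$)
$- 154 \left(N{\left(M \right)} + D{\left(W{\left(-5,-2 \right)} \right)}\right) = - 154 \left(2 \cdot 3^{2} + \left(25 - -25\right)\right) = - 154 \left(2 \cdot 9 + \left(25 + 25\right)\right) = - 154 \left(18 + 50\right) = \left(-154\right) 68 = -10472$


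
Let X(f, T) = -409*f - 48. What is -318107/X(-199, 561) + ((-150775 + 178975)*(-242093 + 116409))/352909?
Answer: -288415346681663/28706676787 ≈ -10047.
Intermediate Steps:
X(f, T) = -48 - 409*f
-318107/X(-199, 561) + ((-150775 + 178975)*(-242093 + 116409))/352909 = -318107/(-48 - 409*(-199)) + ((-150775 + 178975)*(-242093 + 116409))/352909 = -318107/(-48 + 81391) + (28200*(-125684))*(1/352909) = -318107/81343 - 3544288800*1/352909 = -318107*1/81343 - 3544288800/352909 = -318107/81343 - 3544288800/352909 = -288415346681663/28706676787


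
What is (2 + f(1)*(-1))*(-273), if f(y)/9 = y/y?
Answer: 1911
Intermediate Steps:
f(y) = 9 (f(y) = 9*(y/y) = 9*1 = 9)
(2 + f(1)*(-1))*(-273) = (2 + 9*(-1))*(-273) = (2 - 9)*(-273) = -7*(-273) = 1911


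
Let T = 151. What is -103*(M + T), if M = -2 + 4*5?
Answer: -17407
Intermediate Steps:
M = 18 (M = -2 + 20 = 18)
-103*(M + T) = -103*(18 + 151) = -103*169 = -17407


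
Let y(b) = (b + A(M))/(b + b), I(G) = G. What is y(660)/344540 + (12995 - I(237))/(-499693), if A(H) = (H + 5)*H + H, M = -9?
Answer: -1933967751103/75752259536800 ≈ -0.025530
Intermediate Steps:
A(H) = H + H*(5 + H) (A(H) = (5 + H)*H + H = H*(5 + H) + H = H + H*(5 + H))
y(b) = (27 + b)/(2*b) (y(b) = (b - 9*(6 - 9))/(b + b) = (b - 9*(-3))/((2*b)) = (b + 27)*(1/(2*b)) = (27 + b)*(1/(2*b)) = (27 + b)/(2*b))
y(660)/344540 + (12995 - I(237))/(-499693) = ((½)*(27 + 660)/660)/344540 + (12995 - 1*237)/(-499693) = ((½)*(1/660)*687)*(1/344540) + (12995 - 237)*(-1/499693) = (229/440)*(1/344540) + 12758*(-1/499693) = 229/151597600 - 12758/499693 = -1933967751103/75752259536800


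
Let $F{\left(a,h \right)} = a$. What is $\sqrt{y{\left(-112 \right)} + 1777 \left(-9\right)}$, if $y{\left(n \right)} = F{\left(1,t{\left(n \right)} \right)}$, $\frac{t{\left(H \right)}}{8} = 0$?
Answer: $2 i \sqrt{3998} \approx 126.46 i$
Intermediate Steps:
$t{\left(H \right)} = 0$ ($t{\left(H \right)} = 8 \cdot 0 = 0$)
$y{\left(n \right)} = 1$
$\sqrt{y{\left(-112 \right)} + 1777 \left(-9\right)} = \sqrt{1 + 1777 \left(-9\right)} = \sqrt{1 - 15993} = \sqrt{-15992} = 2 i \sqrt{3998}$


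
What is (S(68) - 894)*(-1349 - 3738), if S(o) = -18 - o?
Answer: 4985260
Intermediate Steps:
(S(68) - 894)*(-1349 - 3738) = ((-18 - 1*68) - 894)*(-1349 - 3738) = ((-18 - 68) - 894)*(-5087) = (-86 - 894)*(-5087) = -980*(-5087) = 4985260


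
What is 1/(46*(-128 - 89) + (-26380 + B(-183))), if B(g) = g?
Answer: -1/36545 ≈ -2.7364e-5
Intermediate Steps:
1/(46*(-128 - 89) + (-26380 + B(-183))) = 1/(46*(-128 - 89) + (-26380 - 183)) = 1/(46*(-217) - 26563) = 1/(-9982 - 26563) = 1/(-36545) = -1/36545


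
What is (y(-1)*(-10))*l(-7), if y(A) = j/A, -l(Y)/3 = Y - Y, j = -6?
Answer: 0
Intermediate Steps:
l(Y) = 0 (l(Y) = -3*(Y - Y) = -3*0 = 0)
y(A) = -6/A
(y(-1)*(-10))*l(-7) = (-6/(-1)*(-10))*0 = (-6*(-1)*(-10))*0 = (6*(-10))*0 = -60*0 = 0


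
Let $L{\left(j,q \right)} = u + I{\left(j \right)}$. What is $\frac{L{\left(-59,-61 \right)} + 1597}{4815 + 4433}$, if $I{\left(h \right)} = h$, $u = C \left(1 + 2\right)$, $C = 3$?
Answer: $\frac{91}{544} \approx 0.16728$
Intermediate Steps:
$u = 9$ ($u = 3 \left(1 + 2\right) = 3 \cdot 3 = 9$)
$L{\left(j,q \right)} = 9 + j$
$\frac{L{\left(-59,-61 \right)} + 1597}{4815 + 4433} = \frac{\left(9 - 59\right) + 1597}{4815 + 4433} = \frac{-50 + 1597}{9248} = 1547 \cdot \frac{1}{9248} = \frac{91}{544}$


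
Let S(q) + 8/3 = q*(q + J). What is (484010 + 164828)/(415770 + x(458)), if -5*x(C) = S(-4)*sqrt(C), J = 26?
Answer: 15174414858375/9723630504457 - 661814760*sqrt(458)/9723630504457 ≈ 1.5591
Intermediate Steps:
S(q) = -8/3 + q*(26 + q) (S(q) = -8/3 + q*(q + 26) = -8/3 + q*(26 + q))
x(C) = 272*sqrt(C)/15 (x(C) = -(-8/3 + (-4)**2 + 26*(-4))*sqrt(C)/5 = -(-8/3 + 16 - 104)*sqrt(C)/5 = -(-272)*sqrt(C)/15 = 272*sqrt(C)/15)
(484010 + 164828)/(415770 + x(458)) = (484010 + 164828)/(415770 + 272*sqrt(458)/15) = 648838/(415770 + 272*sqrt(458)/15)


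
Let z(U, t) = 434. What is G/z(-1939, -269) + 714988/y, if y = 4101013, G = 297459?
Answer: 24901908791/36323258 ≈ 685.56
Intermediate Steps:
G/z(-1939, -269) + 714988/y = 297459/434 + 714988/4101013 = 24901908791/36323258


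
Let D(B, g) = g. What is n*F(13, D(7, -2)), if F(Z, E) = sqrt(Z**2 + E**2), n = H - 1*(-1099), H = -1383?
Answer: -284*sqrt(173) ≈ -3735.4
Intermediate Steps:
n = -284 (n = -1383 - 1*(-1099) = -1383 + 1099 = -284)
F(Z, E) = sqrt(E**2 + Z**2)
n*F(13, D(7, -2)) = -284*sqrt((-2)**2 + 13**2) = -284*sqrt(4 + 169) = -284*sqrt(173)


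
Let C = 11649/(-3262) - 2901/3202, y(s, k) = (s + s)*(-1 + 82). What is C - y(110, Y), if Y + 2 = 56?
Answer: -46543827210/2611231 ≈ -17824.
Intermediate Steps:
Y = 54 (Y = -2 + 56 = 54)
y(s, k) = 162*s (y(s, k) = (2*s)*81 = 162*s)
C = -11690790/2611231 (C = 11649*(-1/3262) - 2901*1/3202 = -11649/3262 - 2901/3202 = -11690790/2611231 ≈ -4.4771)
C - y(110, Y) = -11690790/2611231 - 162*110 = -11690790/2611231 - 1*17820 = -11690790/2611231 - 17820 = -46543827210/2611231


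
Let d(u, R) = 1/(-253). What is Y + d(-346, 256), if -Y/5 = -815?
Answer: 1030974/253 ≈ 4075.0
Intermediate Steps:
Y = 4075 (Y = -5*(-815) = 4075)
d(u, R) = -1/253
Y + d(-346, 256) = 4075 - 1/253 = 1030974/253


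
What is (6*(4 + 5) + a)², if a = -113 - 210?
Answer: 72361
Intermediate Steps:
a = -323
(6*(4 + 5) + a)² = (6*(4 + 5) - 323)² = (6*9 - 323)² = (54 - 323)² = (-269)² = 72361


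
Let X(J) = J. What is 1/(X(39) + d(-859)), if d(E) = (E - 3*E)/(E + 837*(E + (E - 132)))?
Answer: 1549309/60421333 ≈ 0.025642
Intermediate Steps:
d(E) = -2*E/(-110484 + 1675*E) (d(E) = (-2*E)/(E + 837*(E + (-132 + E))) = (-2*E)/(E + 837*(-132 + 2*E)) = (-2*E)/(E + (-110484 + 1674*E)) = (-2*E)/(-110484 + 1675*E) = -2*E/(-110484 + 1675*E))
1/(X(39) + d(-859)) = 1/(39 - 2*(-859)/(-110484 + 1675*(-859))) = 1/(39 - 2*(-859)/(-110484 - 1438825)) = 1/(39 - 2*(-859)/(-1549309)) = 1/(39 - 2*(-859)*(-1/1549309)) = 1/(39 - 1718/1549309) = 1/(60421333/1549309) = 1549309/60421333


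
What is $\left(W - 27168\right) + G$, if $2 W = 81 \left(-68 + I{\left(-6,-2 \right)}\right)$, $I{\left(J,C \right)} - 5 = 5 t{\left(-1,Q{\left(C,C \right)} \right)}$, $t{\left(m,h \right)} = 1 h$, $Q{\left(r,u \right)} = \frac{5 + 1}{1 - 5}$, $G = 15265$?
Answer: $- \frac{59033}{4} \approx -14758.0$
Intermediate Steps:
$Q{\left(r,u \right)} = - \frac{3}{2}$ ($Q{\left(r,u \right)} = \frac{6}{-4} = 6 \left(- \frac{1}{4}\right) = - \frac{3}{2}$)
$t{\left(m,h \right)} = h$
$I{\left(J,C \right)} = - \frac{5}{2}$ ($I{\left(J,C \right)} = 5 + 5 \left(- \frac{3}{2}\right) = 5 - \frac{15}{2} = - \frac{5}{2}$)
$W = - \frac{11421}{4}$ ($W = \frac{81 \left(-68 - \frac{5}{2}\right)}{2} = \frac{81 \left(- \frac{141}{2}\right)}{2} = \frac{1}{2} \left(- \frac{11421}{2}\right) = - \frac{11421}{4} \approx -2855.3$)
$\left(W - 27168\right) + G = \left(- \frac{11421}{4} - 27168\right) + 15265 = - \frac{120093}{4} + 15265 = - \frac{59033}{4}$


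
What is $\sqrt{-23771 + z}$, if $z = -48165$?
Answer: $16 i \sqrt{281} \approx 268.21 i$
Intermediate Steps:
$\sqrt{-23771 + z} = \sqrt{-23771 - 48165} = \sqrt{-71936} = 16 i \sqrt{281}$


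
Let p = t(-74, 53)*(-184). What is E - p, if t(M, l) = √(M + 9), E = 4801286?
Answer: 4801286 + 184*I*√65 ≈ 4.8013e+6 + 1483.5*I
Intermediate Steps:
t(M, l) = √(9 + M)
p = -184*I*√65 (p = √(9 - 74)*(-184) = √(-65)*(-184) = (I*√65)*(-184) = -184*I*√65 ≈ -1483.5*I)
E - p = 4801286 - (-184)*I*√65 = 4801286 + 184*I*√65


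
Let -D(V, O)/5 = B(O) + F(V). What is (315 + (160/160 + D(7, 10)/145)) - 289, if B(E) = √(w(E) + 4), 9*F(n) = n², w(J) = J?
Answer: 6998/261 - √14/29 ≈ 26.683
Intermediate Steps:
F(n) = n²/9
B(E) = √(4 + E) (B(E) = √(E + 4) = √(4 + E))
D(V, O) = -5*√(4 + O) - 5*V²/9 (D(V, O) = -5*(√(4 + O) + V²/9) = -5*√(4 + O) - 5*V²/9)
(315 + (160/160 + D(7, 10)/145)) - 289 = (315 + (160/160 + (-5*√(4 + 10) - 5/9*7²)/145)) - 289 = (315 + (160*(1/160) + (-5*√14 - 5/9*49)*(1/145))) - 289 = (315 + (1 + (-5*√14 - 245/9)*(1/145))) - 289 = (315 + (1 + (-245/9 - 5*√14)*(1/145))) - 289 = (315 + (1 + (-49/261 - √14/29))) - 289 = (315 + (212/261 - √14/29)) - 289 = (82427/261 - √14/29) - 289 = 6998/261 - √14/29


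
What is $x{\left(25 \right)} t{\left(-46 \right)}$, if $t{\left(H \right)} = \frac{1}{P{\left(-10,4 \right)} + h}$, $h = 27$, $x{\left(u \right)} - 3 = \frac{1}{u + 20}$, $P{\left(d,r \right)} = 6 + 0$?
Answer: $\frac{136}{1485} \approx 0.091583$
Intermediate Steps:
$P{\left(d,r \right)} = 6$
$x{\left(u \right)} = 3 + \frac{1}{20 + u}$ ($x{\left(u \right)} = 3 + \frac{1}{u + 20} = 3 + \frac{1}{20 + u}$)
$t{\left(H \right)} = \frac{1}{33}$ ($t{\left(H \right)} = \frac{1}{6 + 27} = \frac{1}{33}$)
$x{\left(25 \right)} t{\left(-46 \right)} = \frac{61 + 3 \cdot 25}{20 + 25} \cdot \frac{1}{33} = \frac{61 + 75}{45} \cdot \frac{1}{33} = \frac{1}{45} \cdot 136 \cdot \frac{1}{33} = \frac{136}{45} \cdot \frac{1}{33} = \frac{136}{1485}$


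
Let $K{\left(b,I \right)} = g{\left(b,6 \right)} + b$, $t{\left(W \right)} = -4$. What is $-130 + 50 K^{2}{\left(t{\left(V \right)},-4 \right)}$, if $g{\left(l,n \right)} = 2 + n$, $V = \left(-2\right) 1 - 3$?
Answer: $670$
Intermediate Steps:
$V = -5$ ($V = -2 - 3 = -5$)
$K{\left(b,I \right)} = 8 + b$ ($K{\left(b,I \right)} = \left(2 + 6\right) + b = 8 + b$)
$-130 + 50 K^{2}{\left(t{\left(V \right)},-4 \right)} = -130 + 50 \left(8 - 4\right)^{2} = -130 + 50 \cdot 4^{2} = -130 + 50 \cdot 16 = -130 + 800 = 670$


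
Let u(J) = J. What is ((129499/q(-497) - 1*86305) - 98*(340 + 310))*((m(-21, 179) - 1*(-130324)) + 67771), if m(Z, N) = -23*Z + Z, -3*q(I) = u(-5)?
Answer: -71783915096/5 ≈ -1.4357e+10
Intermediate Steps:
q(I) = 5/3 (q(I) = -⅓*(-5) = 5/3)
m(Z, N) = -22*Z
((129499/q(-497) - 1*86305) - 98*(340 + 310))*((m(-21, 179) - 1*(-130324)) + 67771) = ((129499/(5/3) - 1*86305) - 98*(340 + 310))*((-22*(-21) - 1*(-130324)) + 67771) = ((129499*(⅗) - 86305) - 98*650)*((462 + 130324) + 67771) = ((388497/5 - 86305) - 63700)*(130786 + 67771) = (-43028/5 - 63700)*198557 = -361528/5*198557 = -71783915096/5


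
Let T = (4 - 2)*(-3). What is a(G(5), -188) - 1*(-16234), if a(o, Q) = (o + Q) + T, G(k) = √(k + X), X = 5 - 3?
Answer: 16040 + √7 ≈ 16043.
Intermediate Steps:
X = 2
T = -6 (T = 2*(-3) = -6)
G(k) = √(2 + k) (G(k) = √(k + 2) = √(2 + k))
a(o, Q) = -6 + Q + o (a(o, Q) = (o + Q) - 6 = (Q + o) - 6 = -6 + Q + o)
a(G(5), -188) - 1*(-16234) = (-6 - 188 + √(2 + 5)) - 1*(-16234) = (-6 - 188 + √7) + 16234 = (-194 + √7) + 16234 = 16040 + √7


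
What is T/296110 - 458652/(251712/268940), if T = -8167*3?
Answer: -380470165013047/776400420 ≈ -4.9004e+5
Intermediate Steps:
T = -24501
T/296110 - 458652/(251712/268940) = -24501/296110 - 458652/(251712/268940) = -24501*1/296110 - 458652/(251712*(1/268940)) = -24501/296110 - 458652/62928/67235 = -24501/296110 - 458652*67235/62928 = -24501/296110 - 2569788935/5244 = -380470165013047/776400420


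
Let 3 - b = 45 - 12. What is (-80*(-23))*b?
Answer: -55200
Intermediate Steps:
b = -30 (b = 3 - (45 - 12) = 3 - 1*33 = 3 - 33 = -30)
(-80*(-23))*b = -80*(-23)*(-30) = 1840*(-30) = -55200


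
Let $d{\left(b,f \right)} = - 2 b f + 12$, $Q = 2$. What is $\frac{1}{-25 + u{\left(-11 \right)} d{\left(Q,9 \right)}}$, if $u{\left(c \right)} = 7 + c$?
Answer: $\frac{1}{71} \approx 0.014085$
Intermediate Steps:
$d{\left(b,f \right)} = 12 - 2 b f$ ($d{\left(b,f \right)} = - 2 b f + 12 = 12 - 2 b f$)
$\frac{1}{-25 + u{\left(-11 \right)} d{\left(Q,9 \right)}} = \frac{1}{-25 + \left(7 - 11\right) \left(12 - 4 \cdot 9\right)} = \frac{1}{-25 - 4 \left(12 - 36\right)} = \frac{1}{-25 - -96} = \frac{1}{-25 + 96} = \frac{1}{71}$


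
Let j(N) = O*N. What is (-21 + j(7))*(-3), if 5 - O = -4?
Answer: -126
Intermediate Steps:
O = 9 (O = 5 - 1*(-4) = 5 + 4 = 9)
j(N) = 9*N
(-21 + j(7))*(-3) = (-21 + 9*7)*(-3) = (-21 + 63)*(-3) = 42*(-3) = -126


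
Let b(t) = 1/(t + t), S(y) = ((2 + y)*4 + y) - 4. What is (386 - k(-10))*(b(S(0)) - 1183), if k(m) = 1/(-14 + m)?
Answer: -87674695/192 ≈ -4.5664e+5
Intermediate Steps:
S(y) = 4 + 5*y (S(y) = ((8 + 4*y) + y) - 4 = (8 + 5*y) - 4 = 4 + 5*y)
b(t) = 1/(2*t)
(386 - k(-10))*(b(S(0)) - 1183) = (386 - 1/(-14 - 10))*(1/(2*(4 + 5*0)) - 1183) = (386 - 1/(-24))*(1/(2*(4 + 0)) - 1183) = (386 - 1*(-1/24))*((½)/4 - 1183) = (386 + 1/24)*((½)*(¼) - 1183) = 9265*(⅛ - 1183)/24 = (9265/24)*(-9463/8) = -87674695/192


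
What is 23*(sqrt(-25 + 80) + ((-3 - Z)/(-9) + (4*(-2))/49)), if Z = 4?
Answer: 6233/441 + 23*sqrt(55) ≈ 184.71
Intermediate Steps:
23*(sqrt(-25 + 80) + ((-3 - Z)/(-9) + (4*(-2))/49)) = 23*(sqrt(-25 + 80) + ((-3 - 1*4)/(-9) + (4*(-2))/49)) = 23*(sqrt(55) + ((-3 - 4)*(-1/9) - 8*1/49)) = 23*(sqrt(55) + (-7*(-1/9) - 8/49)) = 23*(sqrt(55) + (7/9 - 8/49)) = 23*(sqrt(55) + 271/441) = 23*(271/441 + sqrt(55)) = 6233/441 + 23*sqrt(55)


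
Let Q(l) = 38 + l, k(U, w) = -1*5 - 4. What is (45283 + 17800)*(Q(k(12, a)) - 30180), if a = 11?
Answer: -1902015533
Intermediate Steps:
k(U, w) = -9 (k(U, w) = -5 - 4 = -9)
(45283 + 17800)*(Q(k(12, a)) - 30180) = (45283 + 17800)*((38 - 9) - 30180) = 63083*(29 - 30180) = 63083*(-30151) = -1902015533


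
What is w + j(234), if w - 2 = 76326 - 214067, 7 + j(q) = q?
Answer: -137512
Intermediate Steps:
j(q) = -7 + q
w = -137739 (w = 2 + (76326 - 214067) = 2 - 137741 = -137739)
w + j(234) = -137739 + (-7 + 234) = -137739 + 227 = -137512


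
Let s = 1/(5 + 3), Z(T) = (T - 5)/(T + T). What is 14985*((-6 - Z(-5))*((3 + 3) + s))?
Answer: -5139855/8 ≈ -6.4248e+5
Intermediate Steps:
Z(T) = (-5 + T)/(2*T) (Z(T) = (-5 + T)/((2*T)) = (-5 + T)*(1/(2*T)) = (-5 + T)/(2*T))
s = ⅛ (s = 1/8 = ⅛ ≈ 0.12500)
14985*((-6 - Z(-5))*((3 + 3) + s)) = 14985*((-6 - (-5 - 5)/(2*(-5)))*((3 + 3) + ⅛)) = 14985*((-6 - (-1)*(-10)/(2*5))*(6 + ⅛)) = 14985*((-6 - 1*1)*(49/8)) = 14985*((-6 - 1)*(49/8)) = 14985*(-7*49/8) = 14985*(-343/8) = -5139855/8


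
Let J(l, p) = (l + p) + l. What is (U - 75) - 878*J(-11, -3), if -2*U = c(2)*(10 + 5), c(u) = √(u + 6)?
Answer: 21875 - 15*√2 ≈ 21854.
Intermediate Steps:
c(u) = √(6 + u)
U = -15*√2 (U = -√(6 + 2)*(10 + 5)/2 = -√8*15/2 = -2*√2*15/2 = -15*√2 ≈ -21.213)
J(l, p) = p + 2*l
(U - 75) - 878*J(-11, -3) = (-15*√2 - 75) - 878*(-3 + 2*(-11)) = (-75 - 15*√2) - 878*(-3 - 22) = (-75 - 15*√2) - 878*(-25) = (-75 - 15*√2) + 21950 = 21875 - 15*√2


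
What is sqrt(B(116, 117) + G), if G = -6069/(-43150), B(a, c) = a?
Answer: sqrt(8649795494)/8630 ≈ 10.777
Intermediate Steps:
G = 6069/43150 (G = -6069*(-1/43150) = 6069/43150 ≈ 0.14065)
sqrt(B(116, 117) + G) = sqrt(116 + 6069/43150) = sqrt(5011469/43150) = sqrt(8649795494)/8630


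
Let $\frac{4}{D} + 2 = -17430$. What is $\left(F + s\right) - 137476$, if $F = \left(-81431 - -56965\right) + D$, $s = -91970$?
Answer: $- \frac{1106548497}{4358} \approx -2.5391 \cdot 10^{5}$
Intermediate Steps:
$D = - \frac{1}{4358}$ ($D = \frac{4}{-2 - 17430} = \frac{4}{-17432} = 4 \left(- \frac{1}{17432}\right) = - \frac{1}{4358} \approx -0.00022946$)
$F = - \frac{106622829}{4358}$ ($F = \left(-81431 - -56965\right) - \frac{1}{4358} = \left(-81431 + 56965\right) - \frac{1}{4358} = -24466 - \frac{1}{4358} = - \frac{106622829}{4358} \approx -24466.0$)
$\left(F + s\right) - 137476 = \left(- \frac{106622829}{4358} - 91970\right) - 137476 = - \frac{507428089}{4358} - 137476 = - \frac{1106548497}{4358}$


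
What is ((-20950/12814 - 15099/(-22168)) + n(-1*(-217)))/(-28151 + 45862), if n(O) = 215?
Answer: 30401060333/2515499989336 ≈ 0.012085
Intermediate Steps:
((-20950/12814 - 15099/(-22168)) + n(-1*(-217)))/(-28151 + 45862) = ((-20950/12814 - 15099/(-22168)) + 215)/(-28151 + 45862) = ((-20950*1/12814 - 15099*(-1/22168)) + 215)/17711 = ((-10475/6407 + 15099/22168) + 215)*(1/17711) = (-135470507/142030376 + 215)*(1/17711) = (30401060333/142030376)*(1/17711) = 30401060333/2515499989336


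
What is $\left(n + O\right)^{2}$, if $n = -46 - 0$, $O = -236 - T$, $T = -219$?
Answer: $3969$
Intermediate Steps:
$O = -17$ ($O = -236 - -219 = -236 + 219 = -17$)
$n = -46$ ($n = -46 + 0 = -46$)
$\left(n + O\right)^{2} = \left(-46 - 17\right)^{2} = \left(-63\right)^{2} = 3969$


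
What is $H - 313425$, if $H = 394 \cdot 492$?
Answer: $-119577$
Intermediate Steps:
$H = 193848$
$H - 313425 = 193848 - 313425 = -119577$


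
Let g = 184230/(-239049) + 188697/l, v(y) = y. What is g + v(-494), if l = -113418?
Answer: -498502141163/1004165166 ≈ -496.43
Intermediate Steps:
g = -2444549159/1004165166 (g = 184230/(-239049) + 188697/(-113418) = 184230*(-1/239049) + 188697*(-1/113418) = -20470/26561 - 62899/37806 = -2444549159/1004165166 ≈ -2.4344)
g + v(-494) = -2444549159/1004165166 - 494 = -498502141163/1004165166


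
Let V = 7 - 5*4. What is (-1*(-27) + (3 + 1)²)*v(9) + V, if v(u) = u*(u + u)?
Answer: 6953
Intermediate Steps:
v(u) = 2*u² (v(u) = u*(2*u) = 2*u²)
V = -13 (V = 7 - 20 = -13)
(-1*(-27) + (3 + 1)²)*v(9) + V = (-1*(-27) + (3 + 1)²)*(2*9²) - 13 = (27 + 4²)*(2*81) - 13 = (27 + 16)*162 - 13 = 43*162 - 13 = 6966 - 13 = 6953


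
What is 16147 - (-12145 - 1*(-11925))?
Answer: 16367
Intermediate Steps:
16147 - (-12145 - 1*(-11925)) = 16147 - (-12145 + 11925) = 16147 - 1*(-220) = 16147 + 220 = 16367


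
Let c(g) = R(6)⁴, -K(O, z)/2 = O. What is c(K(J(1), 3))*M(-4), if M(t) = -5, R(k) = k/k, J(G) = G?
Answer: -5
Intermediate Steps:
R(k) = 1
K(O, z) = -2*O
c(g) = 1 (c(g) = 1⁴ = 1)
c(K(J(1), 3))*M(-4) = 1*(-5) = -5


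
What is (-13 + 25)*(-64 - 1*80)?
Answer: -1728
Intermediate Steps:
(-13 + 25)*(-64 - 1*80) = 12*(-64 - 80) = 12*(-144) = -1728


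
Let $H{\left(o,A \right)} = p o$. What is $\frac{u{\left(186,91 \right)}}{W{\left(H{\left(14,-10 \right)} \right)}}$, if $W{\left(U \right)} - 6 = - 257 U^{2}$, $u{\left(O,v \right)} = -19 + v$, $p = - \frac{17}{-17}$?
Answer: $- \frac{36}{25183} \approx -0.0014295$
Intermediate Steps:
$p = 1$ ($p = \left(-17\right) \left(- \frac{1}{17}\right) = 1$)
$H{\left(o,A \right)} = o$ ($H{\left(o,A \right)} = 1 o = o$)
$W{\left(U \right)} = 6 - 257 U^{2}$
$\frac{u{\left(186,91 \right)}}{W{\left(H{\left(14,-10 \right)} \right)}} = \frac{-19 + 91}{6 - 257 \cdot 14^{2}} = \frac{72}{6 - 50372} = \frac{72}{-50366} = 72 \left(- \frac{1}{50366}\right) = - \frac{36}{25183}$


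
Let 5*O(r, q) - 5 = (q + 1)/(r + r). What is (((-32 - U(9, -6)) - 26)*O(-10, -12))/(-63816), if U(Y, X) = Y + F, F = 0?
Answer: 2479/2127200 ≈ 0.0011654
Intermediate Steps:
U(Y, X) = Y (U(Y, X) = Y + 0 = Y)
O(r, q) = 1 + (1 + q)/(10*r) (O(r, q) = 1 + ((q + 1)/(r + r))/5 = 1 + ((1 + q)/((2*r)))/5 = 1 + ((1 + q)*(1/(2*r)))/5 = 1 + ((1 + q)/(2*r))/5 = 1 + (1 + q)/(10*r))
(((-32 - U(9, -6)) - 26)*O(-10, -12))/(-63816) = (((-32 - 1*9) - 26)*((1/10)*(1 - 12 + 10*(-10))/(-10)))/(-63816) = (((-32 - 9) - 26)*((1/10)*(-1/10)*(1 - 12 - 100)))*(-1/63816) = ((-41 - 26)*((1/10)*(-1/10)*(-111)))*(-1/63816) = -67*111/100*(-1/63816) = -7437/100*(-1/63816) = 2479/2127200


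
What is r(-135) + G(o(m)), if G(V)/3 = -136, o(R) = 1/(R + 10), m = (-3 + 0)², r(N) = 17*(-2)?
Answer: -442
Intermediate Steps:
r(N) = -34
m = 9 (m = (-3)² = 9)
o(R) = 1/(10 + R)
G(V) = -408 (G(V) = 3*(-136) = -408)
r(-135) + G(o(m)) = -34 - 408 = -442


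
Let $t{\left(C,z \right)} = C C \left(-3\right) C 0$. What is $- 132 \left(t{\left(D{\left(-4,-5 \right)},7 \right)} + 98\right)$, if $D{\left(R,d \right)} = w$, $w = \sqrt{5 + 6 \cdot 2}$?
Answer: $-12936$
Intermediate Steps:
$w = \sqrt{17}$ ($w = \sqrt{5 + 12} = \sqrt{17} \approx 4.1231$)
$D{\left(R,d \right)} = \sqrt{17}$
$t{\left(C,z \right)} = 0$ ($t{\left(C,z \right)} = C^{2} \left(-3\right) C 0 = - 3 C^{2} C 0 = - 3 C^{3} \cdot 0 = 0$)
$- 132 \left(t{\left(D{\left(-4,-5 \right)},7 \right)} + 98\right) = - 132 \left(0 + 98\right) = \left(-132\right) 98 = -12936$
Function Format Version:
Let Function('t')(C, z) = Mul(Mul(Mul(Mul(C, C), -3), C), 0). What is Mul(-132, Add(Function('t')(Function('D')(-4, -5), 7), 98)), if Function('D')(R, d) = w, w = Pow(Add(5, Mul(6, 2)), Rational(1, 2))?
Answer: -12936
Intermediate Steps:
w = Pow(17, Rational(1, 2)) (w = Pow(Add(5, 12), Rational(1, 2)) = Pow(17, Rational(1, 2)) ≈ 4.1231)
Function('D')(R, d) = Pow(17, Rational(1, 2))
Function('t')(C, z) = 0 (Function('t')(C, z) = Mul(Mul(Mul(Pow(C, 2), -3), C), 0) = Mul(Mul(Mul(-3, Pow(C, 2)), C), 0) = Mul(Mul(-3, Pow(C, 3)), 0) = 0)
Mul(-132, Add(Function('t')(Function('D')(-4, -5), 7), 98)) = Mul(-132, Add(0, 98)) = Mul(-132, 98) = -12936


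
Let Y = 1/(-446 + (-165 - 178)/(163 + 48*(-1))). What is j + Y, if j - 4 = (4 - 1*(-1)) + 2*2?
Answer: 671114/51633 ≈ 12.998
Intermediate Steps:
Y = -115/51633 (Y = 1/(-446 - 343/(163 - 48)) = 1/(-446 - 343/115) = 1/(-51633/115) = -115/51633 ≈ -0.0022273)
j = 13 (j = 4 + ((4 - 1*(-1)) + 2*2) = 4 + ((4 + 1) + 4) = 4 + (5 + 4) = 4 + 9 = 13)
j + Y = 13 - 115/51633 = 671114/51633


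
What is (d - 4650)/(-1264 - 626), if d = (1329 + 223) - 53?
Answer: 3151/1890 ≈ 1.6672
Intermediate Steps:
d = 1499 (d = 1552 - 53 = 1499)
(d - 4650)/(-1264 - 626) = (1499 - 4650)/(-1264 - 626) = -3151/(-1890) = -3151*(-1/1890) = 3151/1890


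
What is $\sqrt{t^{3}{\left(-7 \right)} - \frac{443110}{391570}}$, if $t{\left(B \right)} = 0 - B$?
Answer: $\frac{94 \sqrt{59322855}}{39157} \approx 18.49$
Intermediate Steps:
$t{\left(B \right)} = - B$
$\sqrt{t^{3}{\left(-7 \right)} - \frac{443110}{391570}} = \sqrt{\left(\left(-1\right) \left(-7\right)\right)^{3} - \frac{443110}{391570}} = \sqrt{7^{3} - \frac{44311}{39157}} = \sqrt{343 - \frac{44311}{39157}} = \sqrt{\frac{13386540}{39157}} = \frac{94 \sqrt{59322855}}{39157}$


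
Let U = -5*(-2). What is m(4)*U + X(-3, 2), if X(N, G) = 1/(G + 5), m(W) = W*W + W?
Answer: 1401/7 ≈ 200.14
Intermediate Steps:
m(W) = W + W² (m(W) = W² + W = W + W²)
U = 10
X(N, G) = 1/(5 + G)
m(4)*U + X(-3, 2) = (4*(1 + 4))*10 + 1/(5 + 2) = (4*5)*10 + 1/7 = 20*10 + ⅐ = 200 + ⅐ = 1401/7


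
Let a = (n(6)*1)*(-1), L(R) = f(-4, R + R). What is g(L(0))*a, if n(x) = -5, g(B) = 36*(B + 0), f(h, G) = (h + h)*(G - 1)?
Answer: 1440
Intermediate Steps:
f(h, G) = 2*h*(-1 + G) (f(h, G) = (2*h)*(-1 + G) = 2*h*(-1 + G))
L(R) = 8 - 16*R (L(R) = 2*(-4)*(-1 + (R + R)) = 2*(-4)*(-1 + 2*R) = 8 - 16*R)
g(B) = 36*B
a = 5 (a = -5*1*(-1) = -5*(-1) = 5)
g(L(0))*a = (36*(8 - 16*0))*5 = (36*(8 + 0))*5 = (36*8)*5 = 288*5 = 1440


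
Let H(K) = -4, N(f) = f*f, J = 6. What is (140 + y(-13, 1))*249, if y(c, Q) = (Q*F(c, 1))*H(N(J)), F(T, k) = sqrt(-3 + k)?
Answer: 34860 - 996*I*sqrt(2) ≈ 34860.0 - 1408.6*I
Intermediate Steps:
N(f) = f**2
y(c, Q) = -4*I*Q*sqrt(2) (y(c, Q) = (Q*sqrt(-3 + 1))*(-4) = (Q*sqrt(-2))*(-4) = (Q*(I*sqrt(2)))*(-4) = (I*Q*sqrt(2))*(-4) = -4*I*Q*sqrt(2))
(140 + y(-13, 1))*249 = (140 - 4*I*1*sqrt(2))*249 = (140 - 4*I*sqrt(2))*249 = 34860 - 996*I*sqrt(2)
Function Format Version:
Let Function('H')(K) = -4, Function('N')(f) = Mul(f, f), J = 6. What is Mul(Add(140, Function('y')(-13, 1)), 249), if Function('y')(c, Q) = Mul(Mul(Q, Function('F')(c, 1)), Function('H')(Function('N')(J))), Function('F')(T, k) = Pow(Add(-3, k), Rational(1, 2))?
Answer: Add(34860, Mul(-996, I, Pow(2, Rational(1, 2)))) ≈ Add(34860., Mul(-1408.6, I))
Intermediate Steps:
Function('N')(f) = Pow(f, 2)
Function('y')(c, Q) = Mul(-4, I, Q, Pow(2, Rational(1, 2))) (Function('y')(c, Q) = Mul(Mul(Q, Pow(Add(-3, 1), Rational(1, 2))), -4) = Mul(Mul(Q, Pow(-2, Rational(1, 2))), -4) = Mul(Mul(Q, Mul(I, Pow(2, Rational(1, 2)))), -4) = Mul(Mul(I, Q, Pow(2, Rational(1, 2))), -4) = Mul(-4, I, Q, Pow(2, Rational(1, 2))))
Mul(Add(140, Function('y')(-13, 1)), 249) = Mul(Add(140, Mul(-4, I, 1, Pow(2, Rational(1, 2)))), 249) = Mul(Add(140, Mul(-4, I, Pow(2, Rational(1, 2)))), 249) = Add(34860, Mul(-996, I, Pow(2, Rational(1, 2))))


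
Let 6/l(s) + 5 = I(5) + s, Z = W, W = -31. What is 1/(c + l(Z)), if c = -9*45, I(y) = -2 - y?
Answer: -43/17421 ≈ -0.0024683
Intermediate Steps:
c = -405
Z = -31
l(s) = 6/(-12 + s) (l(s) = 6/(-5 + ((-2 - 1*5) + s)) = 6/(-5 + ((-2 - 5) + s)) = 6/(-5 + (-7 + s)) = 6/(-12 + s))
1/(c + l(Z)) = 1/(-405 + 6/(-12 - 31)) = 1/(-405 + 6/(-43)) = 1/(-405 + 6*(-1/43)) = 1/(-405 - 6/43) = 1/(-17421/43) = -43/17421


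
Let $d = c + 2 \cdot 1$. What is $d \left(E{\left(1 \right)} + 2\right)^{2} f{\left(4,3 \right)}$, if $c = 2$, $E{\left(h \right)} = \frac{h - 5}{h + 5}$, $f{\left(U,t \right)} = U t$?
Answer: $\frac{256}{3} \approx 85.333$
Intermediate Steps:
$E{\left(h \right)} = \frac{-5 + h}{5 + h}$
$d = 4$ ($d = 2 + 2 \cdot 1 = 2 + 2 = 4$)
$d \left(E{\left(1 \right)} + 2\right)^{2} f{\left(4,3 \right)} = 4 \left(\frac{-5 + 1}{5 + 1} + 2\right)^{2} \cdot 4 \cdot 3 = 4 \left(\frac{1}{6} \left(-4\right) + 2\right)^{2} \cdot 12 = 4 \left(- \frac{2}{3} + 2\right)^{2} \cdot 12 = 4 \left(\frac{4}{3}\right)^{2} \cdot 12 = 4 \cdot \frac{16}{9} \cdot 12 = \frac{64}{9} \cdot 12 = \frac{256}{3}$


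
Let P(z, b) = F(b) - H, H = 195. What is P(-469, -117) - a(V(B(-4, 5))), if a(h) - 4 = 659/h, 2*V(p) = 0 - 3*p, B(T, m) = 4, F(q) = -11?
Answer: -601/6 ≈ -100.17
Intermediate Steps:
V(p) = -3*p/2 (V(p) = (0 - 3*p)/2 = (-3*p)/2 = -3*p/2)
a(h) = 4 + 659/h
P(z, b) = -206 (P(z, b) = -11 - 1*195 = -11 - 195 = -206)
P(-469, -117) - a(V(B(-4, 5))) = -206 - (4 + 659/((-3/2*4))) = -206 - (4 + 659/(-6)) = -206 - (4 + 659*(-⅙)) = -206 - (4 - 659/6) = -206 - 1*(-635/6) = -206 + 635/6 = -601/6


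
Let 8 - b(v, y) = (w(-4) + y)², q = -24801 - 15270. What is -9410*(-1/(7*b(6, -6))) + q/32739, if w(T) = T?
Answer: -7949517/501998 ≈ -15.836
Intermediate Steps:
q = -40071
b(v, y) = 8 - (-4 + y)²
-9410*(-1/(7*b(6, -6))) + q/32739 = -9410*(-1/(7*(8 - (-4 - 6)²))) - 40071/32739 = -9410*(-1/(7*(8 - 1*(-10)²))) - 40071*1/32739 = -9410*(-1/(7*(8 - 1*100))) - 13357/10913 = -9410*(-1/(7*(8 - 100))) - 13357/10913 = -9410/((-92*(-7))) - 13357/10913 = -9410/644 - 13357/10913 = -9410*1/644 - 13357/10913 = -4705/322 - 13357/10913 = -7949517/501998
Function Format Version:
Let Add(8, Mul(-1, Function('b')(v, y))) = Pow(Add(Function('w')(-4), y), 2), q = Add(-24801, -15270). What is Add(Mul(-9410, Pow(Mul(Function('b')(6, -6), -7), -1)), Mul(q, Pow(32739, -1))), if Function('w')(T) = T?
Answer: Rational(-7949517, 501998) ≈ -15.836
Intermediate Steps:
q = -40071
Function('b')(v, y) = Add(8, Mul(-1, Pow(Add(-4, y), 2)))
Add(Mul(-9410, Pow(Mul(Function('b')(6, -6), -7), -1)), Mul(q, Pow(32739, -1))) = Add(Mul(-9410, Pow(Mul(Add(8, Mul(-1, Pow(Add(-4, -6), 2))), -7), -1)), Mul(-40071, Pow(32739, -1))) = Add(Mul(-9410, Pow(Mul(Add(8, Mul(-1, Pow(-10, 2))), -7), -1)), Mul(-40071, Rational(1, 32739))) = Add(Mul(-9410, Pow(Mul(Add(8, Mul(-1, 100)), -7), -1)), Rational(-13357, 10913)) = Add(Mul(-9410, Pow(Mul(Add(8, -100), -7), -1)), Rational(-13357, 10913)) = Add(Mul(-9410, Pow(Mul(-92, -7), -1)), Rational(-13357, 10913)) = Add(Mul(-9410, Pow(644, -1)), Rational(-13357, 10913)) = Add(Mul(-9410, Rational(1, 644)), Rational(-13357, 10913)) = Add(Rational(-4705, 322), Rational(-13357, 10913)) = Rational(-7949517, 501998)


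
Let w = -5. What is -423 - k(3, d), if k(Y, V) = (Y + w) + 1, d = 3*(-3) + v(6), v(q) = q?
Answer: -422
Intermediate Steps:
d = -3 (d = 3*(-3) + 6 = -9 + 6 = -3)
k(Y, V) = -4 + Y (k(Y, V) = (Y - 5) + 1 = (-5 + Y) + 1 = -4 + Y)
-423 - k(3, d) = -423 - (-4 + 3) = -423 - 1*(-1) = -423 + 1 = -422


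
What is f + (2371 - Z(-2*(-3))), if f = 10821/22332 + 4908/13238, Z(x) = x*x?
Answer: 115091879369/49271836 ≈ 2335.9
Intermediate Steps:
Z(x) = x**2
f = 42142309/49271836 (f = 10821*(1/22332) + 4908*(1/13238) = 3607/7444 + 2454/6619 = 42142309/49271836 ≈ 0.85530)
f + (2371 - Z(-2*(-3))) = 42142309/49271836 + (2371 - (-2*(-3))**2) = 42142309/49271836 + (2371 - 1*6**2) = 42142309/49271836 + (2371 - 1*36) = 42142309/49271836 + (2371 - 36) = 42142309/49271836 + 2335 = 115091879369/49271836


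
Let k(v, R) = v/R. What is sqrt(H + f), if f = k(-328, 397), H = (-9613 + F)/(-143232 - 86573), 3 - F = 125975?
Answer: 47*I*sqrt(35598954667)/18246517 ≈ 0.486*I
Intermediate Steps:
F = -125972 (F = 3 - 1*125975 = 3 - 125975 = -125972)
H = 27117/45961 (H = (-9613 - 125972)/(-143232 - 86573) = -135585/(-229805) = -135585*(-1/229805) = 27117/45961 ≈ 0.59000)
f = -328/397 ≈ -0.82620
sqrt(H + f) = sqrt(27117/45961 - 328/397) = sqrt(-4309759/18246517) = 47*I*sqrt(35598954667)/18246517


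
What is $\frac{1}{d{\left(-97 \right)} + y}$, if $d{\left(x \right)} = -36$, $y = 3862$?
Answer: $\frac{1}{3826} \approx 0.00026137$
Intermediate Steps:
$\frac{1}{d{\left(-97 \right)} + y} = \frac{1}{-36 + 3862} = \frac{1}{3826}$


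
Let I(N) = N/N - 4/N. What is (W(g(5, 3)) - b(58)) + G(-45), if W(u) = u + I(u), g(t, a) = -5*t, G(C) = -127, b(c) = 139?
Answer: -7246/25 ≈ -289.84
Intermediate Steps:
I(N) = 1 - 4/N
W(u) = u + (-4 + u)/u
(W(g(5, 3)) - b(58)) + G(-45) = ((1 - 5*5 - 4/((-5*5))) - 1*139) - 127 = ((1 - 25 - 4/(-25)) - 139) - 127 = ((1 - 25 - 4*(-1/25)) - 139) - 127 = ((1 - 25 + 4/25) - 139) - 127 = (-596/25 - 139) - 127 = -4071/25 - 127 = -7246/25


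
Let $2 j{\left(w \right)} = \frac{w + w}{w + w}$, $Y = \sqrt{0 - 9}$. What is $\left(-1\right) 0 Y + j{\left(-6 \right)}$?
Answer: $\frac{1}{2} \approx 0.5$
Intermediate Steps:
$Y = 3 i$ ($Y = \sqrt{-9} = 3 i \approx 3.0 i$)
$j{\left(w \right)} = \frac{1}{2}$ ($j{\left(w \right)} = \frac{\left(w + w\right) \frac{1}{w + w}}{2} = \frac{2 w \frac{1}{2 w}}{2} = \frac{1}{2} \cdot 1 = \frac{1}{2}$)
$\left(-1\right) 0 Y + j{\left(-6 \right)} = \left(-1\right) 0 \cdot 3 i + \frac{1}{2} = 0 \cdot 3 i + \frac{1}{2} = 0 + \frac{1}{2} = \frac{1}{2}$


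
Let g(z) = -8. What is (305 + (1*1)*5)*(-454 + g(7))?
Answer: -143220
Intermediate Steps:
(305 + (1*1)*5)*(-454 + g(7)) = (305 + (1*1)*5)*(-454 - 8) = (305 + 1*5)*(-462) = (305 + 5)*(-462) = 310*(-462) = -143220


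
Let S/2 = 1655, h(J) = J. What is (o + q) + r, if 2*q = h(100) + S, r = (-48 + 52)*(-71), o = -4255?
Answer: -2834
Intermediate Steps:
r = -284 (r = 4*(-71) = -284)
S = 3310 (S = 2*1655 = 3310)
q = 1705 (q = (100 + 3310)/2 = (½)*3410 = 1705)
(o + q) + r = (-4255 + 1705) - 284 = -2550 - 284 = -2834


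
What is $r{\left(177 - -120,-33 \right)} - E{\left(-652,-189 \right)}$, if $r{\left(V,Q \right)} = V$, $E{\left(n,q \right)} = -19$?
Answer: $316$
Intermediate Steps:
$r{\left(177 - -120,-33 \right)} - E{\left(-652,-189 \right)} = \left(177 - -120\right) - -19 = \left(177 + 120\right) + 19 = 297 + 19 = 316$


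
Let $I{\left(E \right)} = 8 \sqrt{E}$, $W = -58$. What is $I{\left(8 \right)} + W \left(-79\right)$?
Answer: $4582 + 16 \sqrt{2} \approx 4604.6$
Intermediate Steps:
$I{\left(8 \right)} + W \left(-79\right) = 8 \sqrt{8} - -4582 = 8 \cdot 2 \sqrt{2} + 4582 = 16 \sqrt{2} + 4582 = 4582 + 16 \sqrt{2}$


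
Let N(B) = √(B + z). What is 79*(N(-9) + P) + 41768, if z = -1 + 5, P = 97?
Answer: 49431 + 79*I*√5 ≈ 49431.0 + 176.65*I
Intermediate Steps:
z = 4
N(B) = √(4 + B) (N(B) = √(B + 4) = √(4 + B))
79*(N(-9) + P) + 41768 = 79*(√(4 - 9) + 97) + 41768 = 79*(√(-5) + 97) + 41768 = 79*(I*√5 + 97) + 41768 = 79*(97 + I*√5) + 41768 = (7663 + 79*I*√5) + 41768 = 49431 + 79*I*√5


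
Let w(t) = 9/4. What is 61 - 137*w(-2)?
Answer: -989/4 ≈ -247.25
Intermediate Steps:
w(t) = 9/4 (w(t) = 9*(¼) = 9/4)
61 - 137*w(-2) = 61 - 137*9/4 = 61 - 1233/4 = -989/4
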